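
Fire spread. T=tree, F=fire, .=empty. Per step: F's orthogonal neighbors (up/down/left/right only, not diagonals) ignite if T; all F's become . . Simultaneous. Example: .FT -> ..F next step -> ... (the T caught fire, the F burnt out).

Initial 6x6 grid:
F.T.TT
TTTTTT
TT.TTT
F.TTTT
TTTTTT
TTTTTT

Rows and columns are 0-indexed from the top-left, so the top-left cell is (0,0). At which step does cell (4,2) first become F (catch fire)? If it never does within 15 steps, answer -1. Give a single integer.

Step 1: cell (4,2)='T' (+3 fires, +2 burnt)
Step 2: cell (4,2)='T' (+4 fires, +3 burnt)
Step 3: cell (4,2)='F' (+3 fires, +4 burnt)
  -> target ignites at step 3
Step 4: cell (4,2)='.' (+5 fires, +3 burnt)
Step 5: cell (4,2)='.' (+5 fires, +5 burnt)
Step 6: cell (4,2)='.' (+6 fires, +5 burnt)
Step 7: cell (4,2)='.' (+4 fires, +6 burnt)
Step 8: cell (4,2)='.' (+0 fires, +4 burnt)
  fire out at step 8

3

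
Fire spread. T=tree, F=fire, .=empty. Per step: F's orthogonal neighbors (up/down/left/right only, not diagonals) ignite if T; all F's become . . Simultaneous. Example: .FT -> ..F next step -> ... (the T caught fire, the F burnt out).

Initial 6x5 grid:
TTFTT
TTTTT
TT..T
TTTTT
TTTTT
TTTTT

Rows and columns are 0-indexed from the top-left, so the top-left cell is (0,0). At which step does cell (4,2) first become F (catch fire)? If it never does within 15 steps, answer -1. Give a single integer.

Step 1: cell (4,2)='T' (+3 fires, +1 burnt)
Step 2: cell (4,2)='T' (+4 fires, +3 burnt)
Step 3: cell (4,2)='T' (+3 fires, +4 burnt)
Step 4: cell (4,2)='T' (+3 fires, +3 burnt)
Step 5: cell (4,2)='T' (+4 fires, +3 burnt)
Step 6: cell (4,2)='F' (+5 fires, +4 burnt)
  -> target ignites at step 6
Step 7: cell (4,2)='.' (+4 fires, +5 burnt)
Step 8: cell (4,2)='.' (+1 fires, +4 burnt)
Step 9: cell (4,2)='.' (+0 fires, +1 burnt)
  fire out at step 9

6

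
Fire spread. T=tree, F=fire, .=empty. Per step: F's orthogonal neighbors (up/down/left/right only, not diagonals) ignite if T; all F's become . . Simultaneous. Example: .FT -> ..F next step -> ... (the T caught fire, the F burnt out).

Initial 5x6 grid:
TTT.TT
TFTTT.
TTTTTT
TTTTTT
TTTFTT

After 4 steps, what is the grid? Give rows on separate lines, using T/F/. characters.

Step 1: 7 trees catch fire, 2 burn out
  TFT.TT
  F.FTT.
  TFTTTT
  TTTFTT
  TTF.FT
Step 2: 11 trees catch fire, 7 burn out
  F.F.TT
  ...FT.
  F.FFTT
  TFF.FT
  TF...F
Step 3: 5 trees catch fire, 11 burn out
  ....TT
  ....F.
  ....FT
  F....F
  F.....
Step 4: 2 trees catch fire, 5 burn out
  ....FT
  ......
  .....F
  ......
  ......

....FT
......
.....F
......
......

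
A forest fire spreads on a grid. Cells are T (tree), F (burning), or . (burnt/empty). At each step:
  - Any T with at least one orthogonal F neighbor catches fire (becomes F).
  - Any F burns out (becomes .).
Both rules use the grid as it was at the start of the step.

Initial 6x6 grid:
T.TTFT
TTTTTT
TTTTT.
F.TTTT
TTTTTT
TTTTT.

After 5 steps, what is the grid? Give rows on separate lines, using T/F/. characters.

Step 1: 5 trees catch fire, 2 burn out
  T.TF.F
  TTTTFT
  FTTTT.
  ..TTTT
  FTTTTT
  TTTTT.
Step 2: 8 trees catch fire, 5 burn out
  T.F...
  FTTF.F
  .FTTF.
  ..TTTT
  .FTTTT
  FTTTT.
Step 3: 8 trees catch fire, 8 burn out
  F.....
  .FF...
  ..FF..
  ..TTFT
  ..FTTT
  .FTTT.
Step 4: 6 trees catch fire, 8 burn out
  ......
  ......
  ......
  ..FF.F
  ...FFT
  ..FTT.
Step 5: 3 trees catch fire, 6 burn out
  ......
  ......
  ......
  ......
  .....F
  ...FF.

......
......
......
......
.....F
...FF.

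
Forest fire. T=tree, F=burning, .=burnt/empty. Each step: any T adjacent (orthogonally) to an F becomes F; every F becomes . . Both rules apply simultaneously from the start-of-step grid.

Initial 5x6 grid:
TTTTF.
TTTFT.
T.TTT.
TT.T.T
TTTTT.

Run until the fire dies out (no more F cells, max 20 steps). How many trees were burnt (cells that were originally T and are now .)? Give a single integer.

Answer: 20

Derivation:
Step 1: +4 fires, +2 burnt (F count now 4)
Step 2: +5 fires, +4 burnt (F count now 5)
Step 3: +3 fires, +5 burnt (F count now 3)
Step 4: +4 fires, +3 burnt (F count now 4)
Step 5: +2 fires, +4 burnt (F count now 2)
Step 6: +2 fires, +2 burnt (F count now 2)
Step 7: +0 fires, +2 burnt (F count now 0)
Fire out after step 7
Initially T: 21, now '.': 29
Total burnt (originally-T cells now '.'): 20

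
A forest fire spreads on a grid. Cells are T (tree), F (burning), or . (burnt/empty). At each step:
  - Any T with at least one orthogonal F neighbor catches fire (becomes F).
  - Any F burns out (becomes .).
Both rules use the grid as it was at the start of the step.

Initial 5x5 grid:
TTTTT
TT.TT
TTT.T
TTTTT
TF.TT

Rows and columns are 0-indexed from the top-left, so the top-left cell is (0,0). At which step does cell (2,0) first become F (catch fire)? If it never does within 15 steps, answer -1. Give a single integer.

Step 1: cell (2,0)='T' (+2 fires, +1 burnt)
Step 2: cell (2,0)='T' (+3 fires, +2 burnt)
Step 3: cell (2,0)='F' (+4 fires, +3 burnt)
  -> target ignites at step 3
Step 4: cell (2,0)='.' (+4 fires, +4 burnt)
Step 5: cell (2,0)='.' (+4 fires, +4 burnt)
Step 6: cell (2,0)='.' (+2 fires, +4 burnt)
Step 7: cell (2,0)='.' (+2 fires, +2 burnt)
Step 8: cell (2,0)='.' (+0 fires, +2 burnt)
  fire out at step 8

3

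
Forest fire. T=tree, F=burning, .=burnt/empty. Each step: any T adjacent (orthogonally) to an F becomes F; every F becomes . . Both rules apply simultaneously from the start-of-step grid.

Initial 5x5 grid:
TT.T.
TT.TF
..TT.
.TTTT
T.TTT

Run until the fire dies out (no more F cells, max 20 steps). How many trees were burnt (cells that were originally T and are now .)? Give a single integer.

Step 1: +1 fires, +1 burnt (F count now 1)
Step 2: +2 fires, +1 burnt (F count now 2)
Step 3: +2 fires, +2 burnt (F count now 2)
Step 4: +3 fires, +2 burnt (F count now 3)
Step 5: +3 fires, +3 burnt (F count now 3)
Step 6: +0 fires, +3 burnt (F count now 0)
Fire out after step 6
Initially T: 16, now '.': 20
Total burnt (originally-T cells now '.'): 11

Answer: 11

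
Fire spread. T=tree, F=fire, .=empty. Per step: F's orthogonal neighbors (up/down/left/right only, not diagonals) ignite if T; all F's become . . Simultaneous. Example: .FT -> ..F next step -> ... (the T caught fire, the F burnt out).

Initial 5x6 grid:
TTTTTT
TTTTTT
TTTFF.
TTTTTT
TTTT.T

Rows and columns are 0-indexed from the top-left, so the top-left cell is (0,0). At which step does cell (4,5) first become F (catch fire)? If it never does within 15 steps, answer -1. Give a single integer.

Step 1: cell (4,5)='T' (+5 fires, +2 burnt)
Step 2: cell (4,5)='T' (+8 fires, +5 burnt)
Step 3: cell (4,5)='F' (+7 fires, +8 burnt)
  -> target ignites at step 3
Step 4: cell (4,5)='.' (+4 fires, +7 burnt)
Step 5: cell (4,5)='.' (+2 fires, +4 burnt)
Step 6: cell (4,5)='.' (+0 fires, +2 burnt)
  fire out at step 6

3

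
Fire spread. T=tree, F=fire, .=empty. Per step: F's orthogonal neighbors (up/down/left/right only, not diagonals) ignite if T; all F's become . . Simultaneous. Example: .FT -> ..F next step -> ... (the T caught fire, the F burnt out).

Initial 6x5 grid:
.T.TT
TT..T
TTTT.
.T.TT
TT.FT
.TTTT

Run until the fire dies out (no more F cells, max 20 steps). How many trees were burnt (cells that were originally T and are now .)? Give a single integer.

Answer: 17

Derivation:
Step 1: +3 fires, +1 burnt (F count now 3)
Step 2: +4 fires, +3 burnt (F count now 4)
Step 3: +2 fires, +4 burnt (F count now 2)
Step 4: +2 fires, +2 burnt (F count now 2)
Step 5: +4 fires, +2 burnt (F count now 4)
Step 6: +2 fires, +4 burnt (F count now 2)
Step 7: +0 fires, +2 burnt (F count now 0)
Fire out after step 7
Initially T: 20, now '.': 27
Total burnt (originally-T cells now '.'): 17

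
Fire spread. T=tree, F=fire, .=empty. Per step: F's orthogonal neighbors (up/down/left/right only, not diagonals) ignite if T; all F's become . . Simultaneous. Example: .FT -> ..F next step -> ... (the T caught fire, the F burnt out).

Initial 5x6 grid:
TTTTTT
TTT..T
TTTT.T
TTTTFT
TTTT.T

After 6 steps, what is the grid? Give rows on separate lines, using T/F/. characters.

Step 1: 2 trees catch fire, 1 burn out
  TTTTTT
  TTT..T
  TTTT.T
  TTTF.F
  TTTT.T
Step 2: 5 trees catch fire, 2 burn out
  TTTTTT
  TTT..T
  TTTF.F
  TTF...
  TTTF.F
Step 3: 4 trees catch fire, 5 burn out
  TTTTTT
  TTT..F
  TTF...
  TF....
  TTF...
Step 4: 5 trees catch fire, 4 burn out
  TTTTTF
  TTF...
  TF....
  F.....
  TF....
Step 5: 5 trees catch fire, 5 burn out
  TTFTF.
  TF....
  F.....
  ......
  F.....
Step 6: 3 trees catch fire, 5 burn out
  TF.F..
  F.....
  ......
  ......
  ......

TF.F..
F.....
......
......
......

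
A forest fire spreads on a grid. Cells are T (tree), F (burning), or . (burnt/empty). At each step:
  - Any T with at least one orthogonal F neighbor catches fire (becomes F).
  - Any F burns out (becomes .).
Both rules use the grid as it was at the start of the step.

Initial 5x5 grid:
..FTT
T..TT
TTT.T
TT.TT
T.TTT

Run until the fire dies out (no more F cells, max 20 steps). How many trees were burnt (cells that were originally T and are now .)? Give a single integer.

Step 1: +1 fires, +1 burnt (F count now 1)
Step 2: +2 fires, +1 burnt (F count now 2)
Step 3: +1 fires, +2 burnt (F count now 1)
Step 4: +1 fires, +1 burnt (F count now 1)
Step 5: +1 fires, +1 burnt (F count now 1)
Step 6: +2 fires, +1 burnt (F count now 2)
Step 7: +1 fires, +2 burnt (F count now 1)
Step 8: +1 fires, +1 burnt (F count now 1)
Step 9: +0 fires, +1 burnt (F count now 0)
Fire out after step 9
Initially T: 17, now '.': 18
Total burnt (originally-T cells now '.'): 10

Answer: 10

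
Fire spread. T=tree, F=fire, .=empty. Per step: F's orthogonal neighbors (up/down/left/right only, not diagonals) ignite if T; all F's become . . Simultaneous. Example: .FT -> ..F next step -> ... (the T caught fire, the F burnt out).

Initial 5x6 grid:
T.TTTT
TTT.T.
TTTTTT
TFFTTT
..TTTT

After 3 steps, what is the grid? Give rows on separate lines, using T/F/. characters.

Step 1: 5 trees catch fire, 2 burn out
  T.TTTT
  TTT.T.
  TFFTTT
  F..FTT
  ..FTTT
Step 2: 6 trees catch fire, 5 burn out
  T.TTTT
  TFF.T.
  F..FTT
  ....FT
  ...FTT
Step 3: 5 trees catch fire, 6 burn out
  T.FTTT
  F...T.
  ....FT
  .....F
  ....FT

T.FTTT
F...T.
....FT
.....F
....FT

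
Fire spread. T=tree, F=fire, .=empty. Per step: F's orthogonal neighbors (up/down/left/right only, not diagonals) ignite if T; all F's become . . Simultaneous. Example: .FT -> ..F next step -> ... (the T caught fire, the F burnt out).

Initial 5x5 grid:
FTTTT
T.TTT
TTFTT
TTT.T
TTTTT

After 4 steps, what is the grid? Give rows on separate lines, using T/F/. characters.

Step 1: 6 trees catch fire, 2 burn out
  .FTTT
  F.FTT
  TF.FT
  TTF.T
  TTTTT
Step 2: 6 trees catch fire, 6 burn out
  ..FTT
  ...FT
  F...F
  TF..T
  TTFTT
Step 3: 6 trees catch fire, 6 burn out
  ...FT
  ....F
  .....
  F...F
  TF.FT
Step 4: 3 trees catch fire, 6 burn out
  ....F
  .....
  .....
  .....
  F...F

....F
.....
.....
.....
F...F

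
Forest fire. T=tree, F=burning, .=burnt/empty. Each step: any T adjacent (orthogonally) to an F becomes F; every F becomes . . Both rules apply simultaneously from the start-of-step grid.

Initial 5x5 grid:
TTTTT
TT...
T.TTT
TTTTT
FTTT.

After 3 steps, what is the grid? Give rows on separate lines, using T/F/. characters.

Step 1: 2 trees catch fire, 1 burn out
  TTTTT
  TT...
  T.TTT
  FTTTT
  .FTT.
Step 2: 3 trees catch fire, 2 burn out
  TTTTT
  TT...
  F.TTT
  .FTTT
  ..FT.
Step 3: 3 trees catch fire, 3 burn out
  TTTTT
  FT...
  ..TTT
  ..FTT
  ...F.

TTTTT
FT...
..TTT
..FTT
...F.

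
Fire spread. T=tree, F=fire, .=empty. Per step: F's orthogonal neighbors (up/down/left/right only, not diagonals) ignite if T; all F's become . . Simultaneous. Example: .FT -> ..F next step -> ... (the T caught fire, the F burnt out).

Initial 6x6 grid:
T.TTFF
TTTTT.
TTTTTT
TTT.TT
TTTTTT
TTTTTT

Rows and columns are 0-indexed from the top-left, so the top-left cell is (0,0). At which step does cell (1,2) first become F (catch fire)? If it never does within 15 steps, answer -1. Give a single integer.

Step 1: cell (1,2)='T' (+2 fires, +2 burnt)
Step 2: cell (1,2)='T' (+3 fires, +2 burnt)
Step 3: cell (1,2)='F' (+4 fires, +3 burnt)
  -> target ignites at step 3
Step 4: cell (1,2)='.' (+4 fires, +4 burnt)
Step 5: cell (1,2)='.' (+6 fires, +4 burnt)
Step 6: cell (1,2)='.' (+6 fires, +6 burnt)
Step 7: cell (1,2)='.' (+3 fires, +6 burnt)
Step 8: cell (1,2)='.' (+2 fires, +3 burnt)
Step 9: cell (1,2)='.' (+1 fires, +2 burnt)
Step 10: cell (1,2)='.' (+0 fires, +1 burnt)
  fire out at step 10

3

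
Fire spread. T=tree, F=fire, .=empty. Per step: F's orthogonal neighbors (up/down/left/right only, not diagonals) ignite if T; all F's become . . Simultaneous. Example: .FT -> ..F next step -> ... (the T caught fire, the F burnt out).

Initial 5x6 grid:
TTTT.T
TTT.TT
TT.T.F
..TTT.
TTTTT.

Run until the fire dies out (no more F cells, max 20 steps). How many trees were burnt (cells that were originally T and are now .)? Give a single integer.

Answer: 3

Derivation:
Step 1: +1 fires, +1 burnt (F count now 1)
Step 2: +2 fires, +1 burnt (F count now 2)
Step 3: +0 fires, +2 burnt (F count now 0)
Fire out after step 3
Initially T: 21, now '.': 12
Total burnt (originally-T cells now '.'): 3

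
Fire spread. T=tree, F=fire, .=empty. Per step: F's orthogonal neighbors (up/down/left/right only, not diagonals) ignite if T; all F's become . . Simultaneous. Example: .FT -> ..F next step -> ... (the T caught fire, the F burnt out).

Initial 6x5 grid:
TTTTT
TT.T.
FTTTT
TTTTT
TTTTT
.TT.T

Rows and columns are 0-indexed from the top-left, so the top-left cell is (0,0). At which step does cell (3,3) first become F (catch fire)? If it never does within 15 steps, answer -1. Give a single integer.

Step 1: cell (3,3)='T' (+3 fires, +1 burnt)
Step 2: cell (3,3)='T' (+5 fires, +3 burnt)
Step 3: cell (3,3)='T' (+4 fires, +5 burnt)
Step 4: cell (3,3)='F' (+6 fires, +4 burnt)
  -> target ignites at step 4
Step 5: cell (3,3)='.' (+4 fires, +6 burnt)
Step 6: cell (3,3)='.' (+2 fires, +4 burnt)
Step 7: cell (3,3)='.' (+1 fires, +2 burnt)
Step 8: cell (3,3)='.' (+0 fires, +1 burnt)
  fire out at step 8

4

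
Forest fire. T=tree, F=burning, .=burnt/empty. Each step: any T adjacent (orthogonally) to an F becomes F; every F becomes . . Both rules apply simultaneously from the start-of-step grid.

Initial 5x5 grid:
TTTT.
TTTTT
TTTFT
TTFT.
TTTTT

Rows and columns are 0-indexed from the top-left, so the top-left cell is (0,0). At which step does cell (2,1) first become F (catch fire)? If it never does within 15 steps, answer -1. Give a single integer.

Step 1: cell (2,1)='T' (+6 fires, +2 burnt)
Step 2: cell (2,1)='F' (+7 fires, +6 burnt)
  -> target ignites at step 2
Step 3: cell (2,1)='.' (+5 fires, +7 burnt)
Step 4: cell (2,1)='.' (+2 fires, +5 burnt)
Step 5: cell (2,1)='.' (+1 fires, +2 burnt)
Step 6: cell (2,1)='.' (+0 fires, +1 burnt)
  fire out at step 6

2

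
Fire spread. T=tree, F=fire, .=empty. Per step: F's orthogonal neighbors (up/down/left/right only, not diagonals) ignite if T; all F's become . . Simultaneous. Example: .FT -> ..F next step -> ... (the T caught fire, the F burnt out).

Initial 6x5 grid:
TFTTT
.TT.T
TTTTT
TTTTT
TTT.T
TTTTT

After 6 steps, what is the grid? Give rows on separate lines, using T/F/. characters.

Step 1: 3 trees catch fire, 1 burn out
  F.FTT
  .FT.T
  TTTTT
  TTTTT
  TTT.T
  TTTTT
Step 2: 3 trees catch fire, 3 burn out
  ...FT
  ..F.T
  TFTTT
  TTTTT
  TTT.T
  TTTTT
Step 3: 4 trees catch fire, 3 burn out
  ....F
  ....T
  F.FTT
  TFTTT
  TTT.T
  TTTTT
Step 4: 5 trees catch fire, 4 burn out
  .....
  ....F
  ...FT
  F.FTT
  TFT.T
  TTTTT
Step 5: 5 trees catch fire, 5 burn out
  .....
  .....
  ....F
  ...FT
  F.F.T
  TFTTT
Step 6: 3 trees catch fire, 5 burn out
  .....
  .....
  .....
  ....F
  ....T
  F.FTT

.....
.....
.....
....F
....T
F.FTT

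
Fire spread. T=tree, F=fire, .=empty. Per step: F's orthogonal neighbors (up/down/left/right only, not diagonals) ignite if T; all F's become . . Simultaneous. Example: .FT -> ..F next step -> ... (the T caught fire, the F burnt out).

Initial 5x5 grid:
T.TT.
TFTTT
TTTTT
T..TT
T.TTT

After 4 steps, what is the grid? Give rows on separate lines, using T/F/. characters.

Step 1: 3 trees catch fire, 1 burn out
  T.TT.
  F.FTT
  TFTTT
  T..TT
  T.TTT
Step 2: 5 trees catch fire, 3 burn out
  F.FT.
  ...FT
  F.FTT
  T..TT
  T.TTT
Step 3: 4 trees catch fire, 5 burn out
  ...F.
  ....F
  ...FT
  F..TT
  T.TTT
Step 4: 3 trees catch fire, 4 burn out
  .....
  .....
  ....F
  ...FT
  F.TTT

.....
.....
....F
...FT
F.TTT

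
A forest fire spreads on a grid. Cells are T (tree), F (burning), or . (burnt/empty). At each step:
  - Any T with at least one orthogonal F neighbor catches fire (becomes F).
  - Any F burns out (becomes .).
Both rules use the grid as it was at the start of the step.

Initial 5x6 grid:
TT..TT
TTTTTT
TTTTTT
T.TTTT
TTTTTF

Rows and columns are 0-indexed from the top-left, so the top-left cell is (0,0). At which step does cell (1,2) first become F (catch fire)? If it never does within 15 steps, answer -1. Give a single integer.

Step 1: cell (1,2)='T' (+2 fires, +1 burnt)
Step 2: cell (1,2)='T' (+3 fires, +2 burnt)
Step 3: cell (1,2)='T' (+4 fires, +3 burnt)
Step 4: cell (1,2)='T' (+5 fires, +4 burnt)
Step 5: cell (1,2)='T' (+4 fires, +5 burnt)
Step 6: cell (1,2)='F' (+3 fires, +4 burnt)
  -> target ignites at step 6
Step 7: cell (1,2)='.' (+2 fires, +3 burnt)
Step 8: cell (1,2)='.' (+2 fires, +2 burnt)
Step 9: cell (1,2)='.' (+1 fires, +2 burnt)
Step 10: cell (1,2)='.' (+0 fires, +1 burnt)
  fire out at step 10

6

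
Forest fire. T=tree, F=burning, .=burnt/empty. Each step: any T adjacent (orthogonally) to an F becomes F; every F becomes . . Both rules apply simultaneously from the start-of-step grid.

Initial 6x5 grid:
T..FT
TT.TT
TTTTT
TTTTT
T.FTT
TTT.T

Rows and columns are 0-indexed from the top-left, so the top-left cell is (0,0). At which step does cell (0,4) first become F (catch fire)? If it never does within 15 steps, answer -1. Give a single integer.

Step 1: cell (0,4)='F' (+5 fires, +2 burnt)
  -> target ignites at step 1
Step 2: cell (0,4)='.' (+7 fires, +5 burnt)
Step 3: cell (0,4)='.' (+6 fires, +7 burnt)
Step 4: cell (0,4)='.' (+3 fires, +6 burnt)
Step 5: cell (0,4)='.' (+1 fires, +3 burnt)
Step 6: cell (0,4)='.' (+1 fires, +1 burnt)
Step 7: cell (0,4)='.' (+0 fires, +1 burnt)
  fire out at step 7

1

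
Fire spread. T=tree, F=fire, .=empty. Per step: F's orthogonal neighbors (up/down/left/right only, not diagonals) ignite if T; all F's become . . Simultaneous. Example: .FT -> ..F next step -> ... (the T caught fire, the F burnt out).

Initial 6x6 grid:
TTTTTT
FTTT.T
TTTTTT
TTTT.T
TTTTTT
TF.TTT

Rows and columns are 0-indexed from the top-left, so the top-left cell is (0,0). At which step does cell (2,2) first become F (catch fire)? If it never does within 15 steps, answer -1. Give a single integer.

Step 1: cell (2,2)='T' (+5 fires, +2 burnt)
Step 2: cell (2,2)='T' (+7 fires, +5 burnt)
Step 3: cell (2,2)='F' (+5 fires, +7 burnt)
  -> target ignites at step 3
Step 4: cell (2,2)='.' (+5 fires, +5 burnt)
Step 5: cell (2,2)='.' (+4 fires, +5 burnt)
Step 6: cell (2,2)='.' (+4 fires, +4 burnt)
Step 7: cell (2,2)='.' (+1 fires, +4 burnt)
Step 8: cell (2,2)='.' (+0 fires, +1 burnt)
  fire out at step 8

3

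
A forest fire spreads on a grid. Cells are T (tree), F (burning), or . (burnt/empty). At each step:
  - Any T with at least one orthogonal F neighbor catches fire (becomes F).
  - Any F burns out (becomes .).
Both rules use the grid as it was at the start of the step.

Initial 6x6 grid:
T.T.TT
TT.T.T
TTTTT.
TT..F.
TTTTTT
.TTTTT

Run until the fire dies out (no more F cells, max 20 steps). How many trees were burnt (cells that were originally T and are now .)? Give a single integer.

Step 1: +2 fires, +1 burnt (F count now 2)
Step 2: +4 fires, +2 burnt (F count now 4)
Step 3: +5 fires, +4 burnt (F count now 5)
Step 4: +3 fires, +5 burnt (F count now 3)
Step 5: +5 fires, +3 burnt (F count now 5)
Step 6: +2 fires, +5 burnt (F count now 2)
Step 7: +1 fires, +2 burnt (F count now 1)
Step 8: +0 fires, +1 burnt (F count now 0)
Fire out after step 8
Initially T: 26, now '.': 32
Total burnt (originally-T cells now '.'): 22

Answer: 22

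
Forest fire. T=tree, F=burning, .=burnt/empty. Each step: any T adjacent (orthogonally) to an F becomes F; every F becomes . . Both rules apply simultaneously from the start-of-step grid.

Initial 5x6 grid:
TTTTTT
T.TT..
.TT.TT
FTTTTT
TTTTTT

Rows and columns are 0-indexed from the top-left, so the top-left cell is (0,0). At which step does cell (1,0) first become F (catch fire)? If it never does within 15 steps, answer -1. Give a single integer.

Step 1: cell (1,0)='T' (+2 fires, +1 burnt)
Step 2: cell (1,0)='T' (+3 fires, +2 burnt)
Step 3: cell (1,0)='T' (+3 fires, +3 burnt)
Step 4: cell (1,0)='T' (+3 fires, +3 burnt)
Step 5: cell (1,0)='T' (+5 fires, +3 burnt)
Step 6: cell (1,0)='T' (+4 fires, +5 burnt)
Step 7: cell (1,0)='T' (+2 fires, +4 burnt)
Step 8: cell (1,0)='F' (+2 fires, +2 burnt)
  -> target ignites at step 8
Step 9: cell (1,0)='.' (+0 fires, +2 burnt)
  fire out at step 9

8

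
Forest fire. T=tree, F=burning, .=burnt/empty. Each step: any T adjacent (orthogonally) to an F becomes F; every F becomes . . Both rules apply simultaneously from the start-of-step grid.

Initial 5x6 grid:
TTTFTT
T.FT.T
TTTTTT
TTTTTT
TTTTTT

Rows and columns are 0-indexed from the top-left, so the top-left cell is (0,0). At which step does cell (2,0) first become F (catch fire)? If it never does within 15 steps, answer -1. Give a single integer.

Step 1: cell (2,0)='T' (+4 fires, +2 burnt)
Step 2: cell (2,0)='T' (+5 fires, +4 burnt)
Step 3: cell (2,0)='F' (+7 fires, +5 burnt)
  -> target ignites at step 3
Step 4: cell (2,0)='.' (+6 fires, +7 burnt)
Step 5: cell (2,0)='.' (+3 fires, +6 burnt)
Step 6: cell (2,0)='.' (+1 fires, +3 burnt)
Step 7: cell (2,0)='.' (+0 fires, +1 burnt)
  fire out at step 7

3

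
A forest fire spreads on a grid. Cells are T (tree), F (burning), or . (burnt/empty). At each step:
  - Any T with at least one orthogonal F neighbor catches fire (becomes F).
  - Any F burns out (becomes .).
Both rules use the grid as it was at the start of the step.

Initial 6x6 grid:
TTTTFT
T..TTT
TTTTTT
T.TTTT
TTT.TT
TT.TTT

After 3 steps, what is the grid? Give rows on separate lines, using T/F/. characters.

Step 1: 3 trees catch fire, 1 burn out
  TTTF.F
  T..TFT
  TTTTTT
  T.TTTT
  TTT.TT
  TT.TTT
Step 2: 4 trees catch fire, 3 burn out
  TTF...
  T..F.F
  TTTTFT
  T.TTTT
  TTT.TT
  TT.TTT
Step 3: 4 trees catch fire, 4 burn out
  TF....
  T.....
  TTTF.F
  T.TTFT
  TTT.TT
  TT.TTT

TF....
T.....
TTTF.F
T.TTFT
TTT.TT
TT.TTT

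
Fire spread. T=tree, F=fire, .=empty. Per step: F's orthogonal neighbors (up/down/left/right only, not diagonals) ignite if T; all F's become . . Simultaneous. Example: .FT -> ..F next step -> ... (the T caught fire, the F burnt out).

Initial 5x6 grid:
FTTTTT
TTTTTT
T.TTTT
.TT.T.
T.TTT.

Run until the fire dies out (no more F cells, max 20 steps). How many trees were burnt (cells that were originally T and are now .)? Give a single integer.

Answer: 22

Derivation:
Step 1: +2 fires, +1 burnt (F count now 2)
Step 2: +3 fires, +2 burnt (F count now 3)
Step 3: +2 fires, +3 burnt (F count now 2)
Step 4: +3 fires, +2 burnt (F count now 3)
Step 5: +4 fires, +3 burnt (F count now 4)
Step 6: +4 fires, +4 burnt (F count now 4)
Step 7: +3 fires, +4 burnt (F count now 3)
Step 8: +1 fires, +3 burnt (F count now 1)
Step 9: +0 fires, +1 burnt (F count now 0)
Fire out after step 9
Initially T: 23, now '.': 29
Total burnt (originally-T cells now '.'): 22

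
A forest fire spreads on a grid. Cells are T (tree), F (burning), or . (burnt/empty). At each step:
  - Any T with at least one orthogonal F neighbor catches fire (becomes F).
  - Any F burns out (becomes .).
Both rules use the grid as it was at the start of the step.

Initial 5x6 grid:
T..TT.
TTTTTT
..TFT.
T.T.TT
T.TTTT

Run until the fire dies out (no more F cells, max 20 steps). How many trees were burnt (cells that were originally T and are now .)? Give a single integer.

Step 1: +3 fires, +1 burnt (F count now 3)
Step 2: +5 fires, +3 burnt (F count now 5)
Step 3: +6 fires, +5 burnt (F count now 6)
Step 4: +3 fires, +6 burnt (F count now 3)
Step 5: +1 fires, +3 burnt (F count now 1)
Step 6: +0 fires, +1 burnt (F count now 0)
Fire out after step 6
Initially T: 20, now '.': 28
Total burnt (originally-T cells now '.'): 18

Answer: 18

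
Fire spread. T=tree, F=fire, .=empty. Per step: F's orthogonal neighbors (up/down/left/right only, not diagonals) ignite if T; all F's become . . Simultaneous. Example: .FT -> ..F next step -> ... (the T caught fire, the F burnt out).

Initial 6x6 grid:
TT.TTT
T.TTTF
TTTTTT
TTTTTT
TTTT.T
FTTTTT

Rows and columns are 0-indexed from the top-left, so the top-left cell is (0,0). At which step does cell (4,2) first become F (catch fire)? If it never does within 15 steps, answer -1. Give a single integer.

Step 1: cell (4,2)='T' (+5 fires, +2 burnt)
Step 2: cell (4,2)='T' (+7 fires, +5 burnt)
Step 3: cell (4,2)='F' (+9 fires, +7 burnt)
  -> target ignites at step 3
Step 4: cell (4,2)='.' (+8 fires, +9 burnt)
Step 5: cell (4,2)='.' (+1 fires, +8 burnt)
Step 6: cell (4,2)='.' (+1 fires, +1 burnt)
Step 7: cell (4,2)='.' (+0 fires, +1 burnt)
  fire out at step 7

3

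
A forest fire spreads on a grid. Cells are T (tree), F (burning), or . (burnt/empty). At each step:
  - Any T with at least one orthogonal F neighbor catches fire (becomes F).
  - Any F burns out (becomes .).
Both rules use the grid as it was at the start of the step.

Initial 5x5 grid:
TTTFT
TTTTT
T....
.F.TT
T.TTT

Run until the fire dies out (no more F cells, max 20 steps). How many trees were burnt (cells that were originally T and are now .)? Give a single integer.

Step 1: +3 fires, +2 burnt (F count now 3)
Step 2: +3 fires, +3 burnt (F count now 3)
Step 3: +2 fires, +3 burnt (F count now 2)
Step 4: +1 fires, +2 burnt (F count now 1)
Step 5: +1 fires, +1 burnt (F count now 1)
Step 6: +0 fires, +1 burnt (F count now 0)
Fire out after step 6
Initially T: 16, now '.': 19
Total burnt (originally-T cells now '.'): 10

Answer: 10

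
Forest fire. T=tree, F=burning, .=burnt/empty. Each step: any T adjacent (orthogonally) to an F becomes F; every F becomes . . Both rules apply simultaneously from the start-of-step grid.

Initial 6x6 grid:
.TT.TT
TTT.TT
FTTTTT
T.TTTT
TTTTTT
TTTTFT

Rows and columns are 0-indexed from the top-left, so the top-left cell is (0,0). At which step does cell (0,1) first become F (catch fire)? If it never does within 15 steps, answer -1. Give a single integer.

Step 1: cell (0,1)='T' (+6 fires, +2 burnt)
Step 2: cell (0,1)='T' (+7 fires, +6 burnt)
Step 3: cell (0,1)='F' (+11 fires, +7 burnt)
  -> target ignites at step 3
Step 4: cell (0,1)='.' (+3 fires, +11 burnt)
Step 5: cell (0,1)='.' (+2 fires, +3 burnt)
Step 6: cell (0,1)='.' (+1 fires, +2 burnt)
Step 7: cell (0,1)='.' (+0 fires, +1 burnt)
  fire out at step 7

3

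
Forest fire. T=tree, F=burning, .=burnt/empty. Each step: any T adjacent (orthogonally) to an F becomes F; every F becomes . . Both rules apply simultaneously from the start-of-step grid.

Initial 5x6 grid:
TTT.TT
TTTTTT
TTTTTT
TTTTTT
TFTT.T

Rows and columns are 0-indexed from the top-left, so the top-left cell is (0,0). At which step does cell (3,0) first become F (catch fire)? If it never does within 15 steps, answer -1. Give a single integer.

Step 1: cell (3,0)='T' (+3 fires, +1 burnt)
Step 2: cell (3,0)='F' (+4 fires, +3 burnt)
  -> target ignites at step 2
Step 3: cell (3,0)='.' (+4 fires, +4 burnt)
Step 4: cell (3,0)='.' (+5 fires, +4 burnt)
Step 5: cell (3,0)='.' (+5 fires, +5 burnt)
Step 6: cell (3,0)='.' (+3 fires, +5 burnt)
Step 7: cell (3,0)='.' (+2 fires, +3 burnt)
Step 8: cell (3,0)='.' (+1 fires, +2 burnt)
Step 9: cell (3,0)='.' (+0 fires, +1 burnt)
  fire out at step 9

2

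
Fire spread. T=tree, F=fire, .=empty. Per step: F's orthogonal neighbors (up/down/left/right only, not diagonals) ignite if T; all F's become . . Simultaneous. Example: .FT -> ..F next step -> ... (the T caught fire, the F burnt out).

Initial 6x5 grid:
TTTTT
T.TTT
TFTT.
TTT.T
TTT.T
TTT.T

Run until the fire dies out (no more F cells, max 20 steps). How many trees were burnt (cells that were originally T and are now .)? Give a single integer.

Answer: 21

Derivation:
Step 1: +3 fires, +1 burnt (F count now 3)
Step 2: +6 fires, +3 burnt (F count now 6)
Step 3: +6 fires, +6 burnt (F count now 6)
Step 4: +5 fires, +6 burnt (F count now 5)
Step 5: +1 fires, +5 burnt (F count now 1)
Step 6: +0 fires, +1 burnt (F count now 0)
Fire out after step 6
Initially T: 24, now '.': 27
Total burnt (originally-T cells now '.'): 21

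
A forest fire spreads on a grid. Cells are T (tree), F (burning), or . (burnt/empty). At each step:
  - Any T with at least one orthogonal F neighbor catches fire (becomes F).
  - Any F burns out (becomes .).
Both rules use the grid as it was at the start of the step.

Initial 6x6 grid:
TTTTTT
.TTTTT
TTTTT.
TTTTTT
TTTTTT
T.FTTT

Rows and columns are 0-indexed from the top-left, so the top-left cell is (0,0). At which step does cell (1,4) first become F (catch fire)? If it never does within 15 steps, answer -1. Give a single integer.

Step 1: cell (1,4)='T' (+2 fires, +1 burnt)
Step 2: cell (1,4)='T' (+4 fires, +2 burnt)
Step 3: cell (1,4)='T' (+6 fires, +4 burnt)
Step 4: cell (1,4)='T' (+7 fires, +6 burnt)
Step 5: cell (1,4)='T' (+6 fires, +7 burnt)
Step 6: cell (1,4)='F' (+3 fires, +6 burnt)
  -> target ignites at step 6
Step 7: cell (1,4)='.' (+3 fires, +3 burnt)
Step 8: cell (1,4)='.' (+1 fires, +3 burnt)
Step 9: cell (1,4)='.' (+0 fires, +1 burnt)
  fire out at step 9

6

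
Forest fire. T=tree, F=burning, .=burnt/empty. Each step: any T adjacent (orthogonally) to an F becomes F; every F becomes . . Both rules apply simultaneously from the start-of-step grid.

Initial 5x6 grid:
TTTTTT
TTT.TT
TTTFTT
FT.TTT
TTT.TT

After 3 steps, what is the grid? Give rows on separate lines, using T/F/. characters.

Step 1: 6 trees catch fire, 2 burn out
  TTTTTT
  TTT.TT
  FTF.FT
  .F.FTT
  FTT.TT
Step 2: 7 trees catch fire, 6 burn out
  TTTTTT
  FTF.FT
  .F...F
  ....FT
  .FT.TT
Step 3: 8 trees catch fire, 7 burn out
  FTFTFT
  .F...F
  ......
  .....F
  ..F.FT

FTFTFT
.F...F
......
.....F
..F.FT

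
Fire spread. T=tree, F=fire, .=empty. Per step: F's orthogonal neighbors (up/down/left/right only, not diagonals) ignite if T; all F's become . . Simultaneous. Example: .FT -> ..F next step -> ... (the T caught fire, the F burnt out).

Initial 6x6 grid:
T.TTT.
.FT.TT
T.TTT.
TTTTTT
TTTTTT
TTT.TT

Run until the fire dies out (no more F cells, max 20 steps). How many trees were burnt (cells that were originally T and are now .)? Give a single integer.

Step 1: +1 fires, +1 burnt (F count now 1)
Step 2: +2 fires, +1 burnt (F count now 2)
Step 3: +3 fires, +2 burnt (F count now 3)
Step 4: +5 fires, +3 burnt (F count now 5)
Step 5: +6 fires, +5 burnt (F count now 6)
Step 6: +6 fires, +6 burnt (F count now 6)
Step 7: +3 fires, +6 burnt (F count now 3)
Step 8: +1 fires, +3 burnt (F count now 1)
Step 9: +0 fires, +1 burnt (F count now 0)
Fire out after step 9
Initially T: 28, now '.': 35
Total burnt (originally-T cells now '.'): 27

Answer: 27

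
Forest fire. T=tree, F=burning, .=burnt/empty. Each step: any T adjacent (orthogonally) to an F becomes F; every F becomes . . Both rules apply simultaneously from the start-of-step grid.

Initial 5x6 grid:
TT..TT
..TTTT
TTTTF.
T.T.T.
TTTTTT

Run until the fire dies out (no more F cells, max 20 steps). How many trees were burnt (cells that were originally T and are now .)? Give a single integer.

Step 1: +3 fires, +1 burnt (F count now 3)
Step 2: +5 fires, +3 burnt (F count now 5)
Step 3: +6 fires, +5 burnt (F count now 6)
Step 4: +2 fires, +6 burnt (F count now 2)
Step 5: +2 fires, +2 burnt (F count now 2)
Step 6: +1 fires, +2 burnt (F count now 1)
Step 7: +0 fires, +1 burnt (F count now 0)
Fire out after step 7
Initially T: 21, now '.': 28
Total burnt (originally-T cells now '.'): 19

Answer: 19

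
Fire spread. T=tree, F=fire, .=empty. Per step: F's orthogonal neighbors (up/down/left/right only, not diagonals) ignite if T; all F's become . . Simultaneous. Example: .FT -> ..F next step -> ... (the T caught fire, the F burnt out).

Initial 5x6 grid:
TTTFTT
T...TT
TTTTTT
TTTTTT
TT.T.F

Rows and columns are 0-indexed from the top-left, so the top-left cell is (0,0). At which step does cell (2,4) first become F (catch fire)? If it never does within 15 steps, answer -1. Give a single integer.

Step 1: cell (2,4)='T' (+3 fires, +2 burnt)
Step 2: cell (2,4)='T' (+5 fires, +3 burnt)
Step 3: cell (2,4)='F' (+4 fires, +5 burnt)
  -> target ignites at step 3
Step 4: cell (2,4)='.' (+4 fires, +4 burnt)
Step 5: cell (2,4)='.' (+3 fires, +4 burnt)
Step 6: cell (2,4)='.' (+3 fires, +3 burnt)
Step 7: cell (2,4)='.' (+1 fires, +3 burnt)
Step 8: cell (2,4)='.' (+0 fires, +1 burnt)
  fire out at step 8

3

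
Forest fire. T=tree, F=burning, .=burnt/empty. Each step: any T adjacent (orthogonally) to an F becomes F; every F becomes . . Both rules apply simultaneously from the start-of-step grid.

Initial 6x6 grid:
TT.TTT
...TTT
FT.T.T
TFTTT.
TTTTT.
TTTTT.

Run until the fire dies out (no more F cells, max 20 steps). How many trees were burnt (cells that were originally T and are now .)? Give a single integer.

Answer: 23

Derivation:
Step 1: +4 fires, +2 burnt (F count now 4)
Step 2: +4 fires, +4 burnt (F count now 4)
Step 3: +5 fires, +4 burnt (F count now 5)
Step 4: +3 fires, +5 burnt (F count now 3)
Step 5: +3 fires, +3 burnt (F count now 3)
Step 6: +2 fires, +3 burnt (F count now 2)
Step 7: +2 fires, +2 burnt (F count now 2)
Step 8: +0 fires, +2 burnt (F count now 0)
Fire out after step 8
Initially T: 25, now '.': 34
Total burnt (originally-T cells now '.'): 23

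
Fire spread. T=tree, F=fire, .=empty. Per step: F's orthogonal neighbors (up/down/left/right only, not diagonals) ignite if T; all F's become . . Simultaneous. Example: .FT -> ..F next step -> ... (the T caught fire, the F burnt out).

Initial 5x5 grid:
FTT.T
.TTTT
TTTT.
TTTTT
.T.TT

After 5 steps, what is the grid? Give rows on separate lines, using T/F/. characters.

Step 1: 1 trees catch fire, 1 burn out
  .FT.T
  .TTTT
  TTTT.
  TTTTT
  .T.TT
Step 2: 2 trees catch fire, 1 burn out
  ..F.T
  .FTTT
  TTTT.
  TTTTT
  .T.TT
Step 3: 2 trees catch fire, 2 burn out
  ....T
  ..FTT
  TFTT.
  TTTTT
  .T.TT
Step 4: 4 trees catch fire, 2 burn out
  ....T
  ...FT
  F.FT.
  TFTTT
  .T.TT
Step 5: 5 trees catch fire, 4 burn out
  ....T
  ....F
  ...F.
  F.FTT
  .F.TT

....T
....F
...F.
F.FTT
.F.TT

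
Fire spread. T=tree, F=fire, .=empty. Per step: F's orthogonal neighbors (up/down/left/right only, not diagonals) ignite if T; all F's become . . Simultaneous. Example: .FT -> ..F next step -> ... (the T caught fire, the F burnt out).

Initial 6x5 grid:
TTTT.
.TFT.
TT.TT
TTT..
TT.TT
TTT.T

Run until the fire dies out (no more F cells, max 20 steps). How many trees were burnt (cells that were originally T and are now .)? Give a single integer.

Answer: 18

Derivation:
Step 1: +3 fires, +1 burnt (F count now 3)
Step 2: +4 fires, +3 burnt (F count now 4)
Step 3: +4 fires, +4 burnt (F count now 4)
Step 4: +3 fires, +4 burnt (F count now 3)
Step 5: +2 fires, +3 burnt (F count now 2)
Step 6: +2 fires, +2 burnt (F count now 2)
Step 7: +0 fires, +2 burnt (F count now 0)
Fire out after step 7
Initially T: 21, now '.': 27
Total burnt (originally-T cells now '.'): 18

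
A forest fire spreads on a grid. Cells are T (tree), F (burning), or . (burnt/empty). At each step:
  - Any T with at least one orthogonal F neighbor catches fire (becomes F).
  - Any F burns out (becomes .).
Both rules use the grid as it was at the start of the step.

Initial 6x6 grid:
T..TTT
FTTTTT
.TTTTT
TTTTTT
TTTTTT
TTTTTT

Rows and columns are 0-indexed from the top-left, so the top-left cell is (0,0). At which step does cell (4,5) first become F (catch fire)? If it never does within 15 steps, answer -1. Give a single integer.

Step 1: cell (4,5)='T' (+2 fires, +1 burnt)
Step 2: cell (4,5)='T' (+2 fires, +2 burnt)
Step 3: cell (4,5)='T' (+3 fires, +2 burnt)
Step 4: cell (4,5)='T' (+6 fires, +3 burnt)
Step 5: cell (4,5)='T' (+7 fires, +6 burnt)
Step 6: cell (4,5)='T' (+6 fires, +7 burnt)
Step 7: cell (4,5)='T' (+3 fires, +6 burnt)
Step 8: cell (4,5)='F' (+2 fires, +3 burnt)
  -> target ignites at step 8
Step 9: cell (4,5)='.' (+1 fires, +2 burnt)
Step 10: cell (4,5)='.' (+0 fires, +1 burnt)
  fire out at step 10

8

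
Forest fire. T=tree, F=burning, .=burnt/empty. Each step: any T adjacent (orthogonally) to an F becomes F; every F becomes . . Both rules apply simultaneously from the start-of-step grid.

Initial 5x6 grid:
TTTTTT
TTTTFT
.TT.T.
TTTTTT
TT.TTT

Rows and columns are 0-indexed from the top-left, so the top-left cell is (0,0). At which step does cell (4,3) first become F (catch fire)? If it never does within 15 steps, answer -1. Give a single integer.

Step 1: cell (4,3)='T' (+4 fires, +1 burnt)
Step 2: cell (4,3)='T' (+4 fires, +4 burnt)
Step 3: cell (4,3)='T' (+6 fires, +4 burnt)
Step 4: cell (4,3)='F' (+6 fires, +6 burnt)
  -> target ignites at step 4
Step 5: cell (4,3)='.' (+2 fires, +6 burnt)
Step 6: cell (4,3)='.' (+2 fires, +2 burnt)
Step 7: cell (4,3)='.' (+1 fires, +2 burnt)
Step 8: cell (4,3)='.' (+0 fires, +1 burnt)
  fire out at step 8

4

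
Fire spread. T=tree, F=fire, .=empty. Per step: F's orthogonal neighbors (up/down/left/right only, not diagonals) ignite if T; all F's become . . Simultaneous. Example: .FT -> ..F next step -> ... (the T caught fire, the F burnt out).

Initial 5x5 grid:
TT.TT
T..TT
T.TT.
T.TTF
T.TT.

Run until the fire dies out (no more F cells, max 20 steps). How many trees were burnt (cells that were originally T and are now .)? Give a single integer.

Step 1: +1 fires, +1 burnt (F count now 1)
Step 2: +3 fires, +1 burnt (F count now 3)
Step 3: +3 fires, +3 burnt (F count now 3)
Step 4: +2 fires, +3 burnt (F count now 2)
Step 5: +1 fires, +2 burnt (F count now 1)
Step 6: +0 fires, +1 burnt (F count now 0)
Fire out after step 6
Initially T: 16, now '.': 19
Total burnt (originally-T cells now '.'): 10

Answer: 10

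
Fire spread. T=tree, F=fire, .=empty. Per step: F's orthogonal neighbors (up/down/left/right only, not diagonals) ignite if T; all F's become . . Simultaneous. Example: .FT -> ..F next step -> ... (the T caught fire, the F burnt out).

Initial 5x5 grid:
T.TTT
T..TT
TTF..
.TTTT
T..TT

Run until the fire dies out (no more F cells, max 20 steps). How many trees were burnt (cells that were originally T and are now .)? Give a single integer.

Answer: 10

Derivation:
Step 1: +2 fires, +1 burnt (F count now 2)
Step 2: +3 fires, +2 burnt (F count now 3)
Step 3: +3 fires, +3 burnt (F count now 3)
Step 4: +2 fires, +3 burnt (F count now 2)
Step 5: +0 fires, +2 burnt (F count now 0)
Fire out after step 5
Initially T: 16, now '.': 19
Total burnt (originally-T cells now '.'): 10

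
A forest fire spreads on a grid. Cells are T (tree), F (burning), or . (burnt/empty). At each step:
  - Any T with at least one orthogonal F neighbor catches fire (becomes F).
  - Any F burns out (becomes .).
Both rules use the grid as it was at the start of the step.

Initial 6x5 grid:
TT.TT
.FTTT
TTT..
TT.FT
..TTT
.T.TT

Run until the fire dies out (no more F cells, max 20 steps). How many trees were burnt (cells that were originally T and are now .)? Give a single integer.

Step 1: +5 fires, +2 burnt (F count now 5)
Step 2: +8 fires, +5 burnt (F count now 8)
Step 3: +4 fires, +8 burnt (F count now 4)
Step 4: +1 fires, +4 burnt (F count now 1)
Step 5: +0 fires, +1 burnt (F count now 0)
Fire out after step 5
Initially T: 19, now '.': 29
Total burnt (originally-T cells now '.'): 18

Answer: 18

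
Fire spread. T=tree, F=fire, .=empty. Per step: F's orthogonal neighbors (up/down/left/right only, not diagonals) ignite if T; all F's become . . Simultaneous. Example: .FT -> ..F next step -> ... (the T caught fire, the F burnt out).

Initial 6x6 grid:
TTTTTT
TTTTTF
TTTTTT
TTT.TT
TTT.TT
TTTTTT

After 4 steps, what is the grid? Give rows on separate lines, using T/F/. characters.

Step 1: 3 trees catch fire, 1 burn out
  TTTTTF
  TTTTF.
  TTTTTF
  TTT.TT
  TTT.TT
  TTTTTT
Step 2: 4 trees catch fire, 3 burn out
  TTTTF.
  TTTF..
  TTTTF.
  TTT.TF
  TTT.TT
  TTTTTT
Step 3: 5 trees catch fire, 4 burn out
  TTTF..
  TTF...
  TTTF..
  TTT.F.
  TTT.TF
  TTTTTT
Step 4: 5 trees catch fire, 5 burn out
  TTF...
  TF....
  TTF...
  TTT...
  TTT.F.
  TTTTTF

TTF...
TF....
TTF...
TTT...
TTT.F.
TTTTTF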